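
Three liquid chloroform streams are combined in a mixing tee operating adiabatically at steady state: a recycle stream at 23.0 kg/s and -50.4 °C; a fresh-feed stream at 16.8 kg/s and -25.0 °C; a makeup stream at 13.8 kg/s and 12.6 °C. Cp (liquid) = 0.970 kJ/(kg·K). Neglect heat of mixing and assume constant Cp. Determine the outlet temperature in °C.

Energy balance with Q = 0: Σ ṁᵢCp,ᵢ(T_out − Tᵢ) = 0
Σ ṁᵢCp,ᵢTᵢ = 23.0×0.970×-50.4 + 16.8×0.970×-25.0 + 13.8×0.970×12.6 = -1363.2
Σ ṁᵢCp,ᵢ = 23.0×0.970 + 16.8×0.970 + 13.8×0.970 = 51.992
T_out = -1363.2 / 51.992 = -26.219 °C

T_out = -26.2 °C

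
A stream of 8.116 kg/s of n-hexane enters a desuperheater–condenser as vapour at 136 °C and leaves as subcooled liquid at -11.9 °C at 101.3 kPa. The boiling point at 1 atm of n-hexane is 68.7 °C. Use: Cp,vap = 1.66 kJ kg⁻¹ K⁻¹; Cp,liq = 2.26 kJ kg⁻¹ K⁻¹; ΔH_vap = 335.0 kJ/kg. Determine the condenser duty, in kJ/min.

vapour 136→68.7 °C: -111.72 kJ/kg
condensation at 68.7 °C: -335 kJ/kg
liquid 68.7→-11.9 °C: -182.16 kJ/kg
Δh = -111.72 + -335 + -182.16 = -628.87 kJ/kg
Q = ṁ·Δh = 8.116 kg/s × -628.87 kJ/kg = -5103.9 kJ/s
|Q| = 5103.9 kW = 306240 kJ/min

Q_c = 306000 kJ/min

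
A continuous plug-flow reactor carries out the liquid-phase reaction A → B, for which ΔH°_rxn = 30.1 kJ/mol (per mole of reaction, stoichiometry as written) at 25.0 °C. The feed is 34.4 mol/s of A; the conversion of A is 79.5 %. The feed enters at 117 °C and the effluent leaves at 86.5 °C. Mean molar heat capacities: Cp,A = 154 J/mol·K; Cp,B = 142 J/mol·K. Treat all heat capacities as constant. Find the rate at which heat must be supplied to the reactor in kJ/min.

Extent of reaction ξ = 0.795 × 34.4 = 27.348 mol/s
Reaction term: ξ·ΔH°_rxn = 27.348 × 30.1 = 823.17 kJ/s
Sensible, feed 117→25 °C: -487.38 kJ/s
Outlet flows (mol/s): A 7.052, B 27.348
Sensible, products 25→86.5 °C: 305.62 kJ/s
Q = ΔH = 641.42 kJ/s = 641.42 kW
Heat supplied = 38485 kJ/min

Q_in = 38500 kJ/min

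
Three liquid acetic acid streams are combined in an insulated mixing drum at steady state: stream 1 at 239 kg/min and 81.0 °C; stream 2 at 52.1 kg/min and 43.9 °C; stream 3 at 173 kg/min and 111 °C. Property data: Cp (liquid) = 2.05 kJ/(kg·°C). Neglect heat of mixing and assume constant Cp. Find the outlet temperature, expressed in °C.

T_out = 88.0 °C

Adiabatic, steady state ⇒ Σ ṁᵢCp,ᵢ(T_out − Tᵢ) = 0
T_out = Σ ṁᵢCp,ᵢTᵢ / Σ ṁᵢCp,ᵢ
      = 83741 / 951.4 = 88.018 °C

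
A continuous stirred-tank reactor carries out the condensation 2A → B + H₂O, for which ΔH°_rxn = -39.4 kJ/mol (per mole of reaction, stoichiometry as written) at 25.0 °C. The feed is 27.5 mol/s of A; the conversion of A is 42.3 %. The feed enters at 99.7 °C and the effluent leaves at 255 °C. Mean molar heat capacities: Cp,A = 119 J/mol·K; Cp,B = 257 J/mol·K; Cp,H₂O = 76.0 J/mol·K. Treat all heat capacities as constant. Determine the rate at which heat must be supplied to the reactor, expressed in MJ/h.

Extent of reaction ξ = 0.423 × 27.5 / 2 = 5.8163 mol/s
Reaction term: ξ·ΔH°_rxn = 5.8163 × -39.4 = -229.16 kJ/s
Sensible, feed 99.7→25 °C: -244.46 kJ/s
Outlet flows (mol/s): A 15.867, B 5.8163, H₂O 5.8163
Sensible, products 25→255 °C: 879.76 kJ/s
Q = ΔH = 406.14 kJ/s = 406.14 kW
Heat supplied = 1462.1 MJ/h

Q_in = 1460 MJ/h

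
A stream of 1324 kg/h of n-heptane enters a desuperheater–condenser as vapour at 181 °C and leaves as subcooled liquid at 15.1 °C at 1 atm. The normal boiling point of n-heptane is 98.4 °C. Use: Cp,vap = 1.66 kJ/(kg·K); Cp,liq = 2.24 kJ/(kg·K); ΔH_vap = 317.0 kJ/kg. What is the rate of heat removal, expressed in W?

vapour 181→98.4 °C: -137.12 kJ/kg
condensation at 98.4 °C: -317 kJ/kg
liquid 98.4→15.1 °C: -186.59 kJ/kg
Δh = -137.12 + -317 + -186.59 = -640.71 kJ/kg
Q = ṁ·Δh = 1324 kg/h × -640.71 kJ/kg = -848300 kJ/h
|Q| = 235.64 kW = 235640 W

Q_c = 236000 W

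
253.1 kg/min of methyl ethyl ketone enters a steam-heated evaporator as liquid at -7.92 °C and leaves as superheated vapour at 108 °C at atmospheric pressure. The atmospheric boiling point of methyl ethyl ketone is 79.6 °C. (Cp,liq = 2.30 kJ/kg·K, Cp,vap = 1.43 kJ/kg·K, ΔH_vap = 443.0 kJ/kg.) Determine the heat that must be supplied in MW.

liquid -7.92→79.6 °C: 201.3 kJ/kg
vaporisation at 79.6 °C: 443 kJ/kg
vapour 79.6→108 °C: 40.612 kJ/kg
Δh = 201.3 + 443 + 40.612 = 684.91 kJ/kg
Q = ṁ·Δh = 253.1 kg/min × 684.91 kJ/kg = 173350 kJ/min
|Q| = 2889.2 kW = 2.8892 MW

Q = 2.89 MW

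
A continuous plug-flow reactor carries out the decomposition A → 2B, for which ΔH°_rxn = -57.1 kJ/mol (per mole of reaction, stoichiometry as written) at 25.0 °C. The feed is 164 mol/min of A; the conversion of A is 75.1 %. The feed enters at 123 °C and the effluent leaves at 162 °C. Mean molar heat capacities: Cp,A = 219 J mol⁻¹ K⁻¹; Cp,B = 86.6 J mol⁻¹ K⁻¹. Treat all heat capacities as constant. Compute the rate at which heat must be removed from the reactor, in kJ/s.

Extent of reaction ξ = 0.751 × 164 = 123.16 mol/min
Reaction term: ξ·ΔH°_rxn = 123.16 × -57.1 = -7032.7 kJ/min
Sensible, feed 123→25 °C: -3519.8 kJ/min
Outlet flows (mol/min): A 40.836, B 246.33
Sensible, products 25→162 °C: 4147.7 kJ/min
Q = ΔH = -6404.7 kJ/min = -106.75 kW
Heat removed = 106.75 kJ/s

Q_out = 107 kJ/s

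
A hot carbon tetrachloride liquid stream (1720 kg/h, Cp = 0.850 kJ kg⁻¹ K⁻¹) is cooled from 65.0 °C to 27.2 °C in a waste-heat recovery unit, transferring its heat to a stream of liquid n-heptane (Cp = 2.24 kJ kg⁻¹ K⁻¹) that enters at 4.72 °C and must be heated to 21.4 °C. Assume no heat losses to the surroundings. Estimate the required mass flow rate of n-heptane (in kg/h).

ṁ_c = 1480 kg/h

Heat released by hot stream: Q = 1720 × 0.850 × (65.0 − 27.2) = 55264 kJ/h
Energy balance on cold side (adiabatic exchanger): Q = ṁ_c·Cp_c·(T_c,out − T_c,in)
ṁ_c = 55264 / [2.24 × (21.4 − 4.72)] = 1479.1 kg/h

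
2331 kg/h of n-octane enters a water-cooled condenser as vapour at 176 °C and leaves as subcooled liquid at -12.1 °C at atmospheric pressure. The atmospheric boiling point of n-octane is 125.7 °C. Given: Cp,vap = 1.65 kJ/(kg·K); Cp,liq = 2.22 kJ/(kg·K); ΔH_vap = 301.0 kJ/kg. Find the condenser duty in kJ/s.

Q_c = 447 kJ/s

vapour 176→125.7 °C: -82.995 kJ/kg
condensation at 125.7 °C: -301 kJ/kg
liquid 125.7→-12.1 °C: -305.92 kJ/kg
Δh = -82.995 + -301 + -305.92 = -689.91 kJ/kg
Q = ṁ·Δh = 2331 kg/h × -689.91 kJ/kg = -1.6082e+06 kJ/h
|Q| = 446.72 kW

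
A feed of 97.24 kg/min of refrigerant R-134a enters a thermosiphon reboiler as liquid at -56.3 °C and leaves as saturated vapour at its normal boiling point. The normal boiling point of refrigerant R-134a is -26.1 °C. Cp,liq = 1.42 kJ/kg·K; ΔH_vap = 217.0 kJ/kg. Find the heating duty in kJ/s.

liquid -56.3→-26.1 °C: 42.884 kJ/kg
vaporisation at -26.1 °C: 217 kJ/kg
Δh = 42.884 + 217 = 259.88 kJ/kg
Q = ṁ·Δh = 97.24 kg/min × 259.88 kJ/kg = 25271 kJ/min
|Q| = 421.19 kW

Q = 421 kJ/s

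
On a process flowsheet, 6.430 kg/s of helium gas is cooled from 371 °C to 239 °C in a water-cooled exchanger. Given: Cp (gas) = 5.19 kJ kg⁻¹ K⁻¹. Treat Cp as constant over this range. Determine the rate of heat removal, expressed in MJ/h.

Q_c = 15900 MJ/h

Q = ṁ·Cp·ΔT = 6.430 × 5.19 × (239 − 371) = -4405.1 kJ/s
Cooling duty = 15858 MJ/h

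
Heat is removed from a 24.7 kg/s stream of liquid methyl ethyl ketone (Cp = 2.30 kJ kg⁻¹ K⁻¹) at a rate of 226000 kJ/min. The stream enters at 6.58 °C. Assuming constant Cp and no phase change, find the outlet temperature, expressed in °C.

T_out = -59.7 °C

Q = 226000 kJ/min = 3766.7 kJ/s
ΔT = Q/(ṁ·Cp) = 3766.7/(24.7×2.30) = 66.303 K
T_out = 6.58 − 66.303 = -59.723 °C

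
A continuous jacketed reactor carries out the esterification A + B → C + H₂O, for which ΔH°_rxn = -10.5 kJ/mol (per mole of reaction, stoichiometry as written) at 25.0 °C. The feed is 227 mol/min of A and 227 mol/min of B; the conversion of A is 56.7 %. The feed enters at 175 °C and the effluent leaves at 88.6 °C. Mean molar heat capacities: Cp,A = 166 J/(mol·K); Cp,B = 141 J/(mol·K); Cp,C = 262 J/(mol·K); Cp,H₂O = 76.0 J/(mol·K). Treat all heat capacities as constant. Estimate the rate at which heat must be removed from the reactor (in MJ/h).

Extent of reaction ξ = 0.567 × 227 = 128.71 mol/min
Reaction term: ξ·ΔH°_rxn = 128.71 × -10.5 = -1351.4 kJ/min
Sensible, feed 175→25 °C: -10453 kJ/min
Outlet flows (mol/min): A 98.291, B 98.291, C 128.71, H₂O 128.71
Sensible, products 25→88.6 °C: 4686 kJ/min
Q = ΔH = -7118.8 kJ/min = -118.65 kW
Heat removed = 427.13 MJ/h

Q_out = 427 MJ/h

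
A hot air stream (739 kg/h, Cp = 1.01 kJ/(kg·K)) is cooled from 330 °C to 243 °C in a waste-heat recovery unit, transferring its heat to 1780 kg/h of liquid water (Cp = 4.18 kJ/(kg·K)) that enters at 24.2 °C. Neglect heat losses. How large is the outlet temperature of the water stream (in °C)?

Heat released by hot stream: Q = 739 × 1.01 × (330 − 243) = 64936 kJ/h
Energy balance on cold side (adiabatic exchanger): Q = ṁ_c·Cp_c·(T_c,out − T_c,in)
T_c,out = 24.2 + 64936/(1780 × 4.18) = 32.927 °C

T_c,out = 32.9 °C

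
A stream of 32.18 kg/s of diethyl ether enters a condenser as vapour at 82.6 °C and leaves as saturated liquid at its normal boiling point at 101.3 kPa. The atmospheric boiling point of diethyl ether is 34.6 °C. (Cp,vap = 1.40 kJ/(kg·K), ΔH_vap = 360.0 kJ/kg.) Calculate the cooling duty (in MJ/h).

Q_c = 49500 MJ/h

vapour 82.6→34.6 °C: -67.2 kJ/kg
condensation at 34.6 °C: -360 kJ/kg
Δh = -67.2 + -360 = -427.2 kJ/kg
Q = ṁ·Δh = 32.18 kg/s × -427.2 kJ/kg = -13747 kJ/s
|Q| = 13747 kW = 49490 MJ/h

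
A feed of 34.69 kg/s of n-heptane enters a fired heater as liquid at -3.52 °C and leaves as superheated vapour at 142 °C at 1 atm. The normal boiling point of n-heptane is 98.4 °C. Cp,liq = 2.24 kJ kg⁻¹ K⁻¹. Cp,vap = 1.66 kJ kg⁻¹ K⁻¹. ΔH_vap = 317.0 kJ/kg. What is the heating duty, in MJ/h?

liquid -3.52→98.4 °C: 228.3 kJ/kg
vaporisation at 98.4 °C: 317 kJ/kg
vapour 98.4→142 °C: 72.376 kJ/kg
Δh = 228.3 + 317 + 72.376 = 617.68 kJ/kg
Q = ṁ·Δh = 34.69 kg/s × 617.68 kJ/kg = 21427 kJ/s
|Q| = 21427 kW = 77138 MJ/h

Q = 77100 MJ/h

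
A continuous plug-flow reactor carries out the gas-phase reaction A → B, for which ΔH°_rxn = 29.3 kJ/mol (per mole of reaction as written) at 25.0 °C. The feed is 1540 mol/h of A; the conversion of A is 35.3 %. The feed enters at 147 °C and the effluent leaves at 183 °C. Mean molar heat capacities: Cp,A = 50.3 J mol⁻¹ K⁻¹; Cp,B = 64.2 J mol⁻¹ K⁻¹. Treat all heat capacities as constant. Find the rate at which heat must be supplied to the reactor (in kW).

Extent of reaction ξ = 0.353 × 1540 = 543.62 mol/h
Reaction term: ξ·ΔH°_rxn = 543.62 × 29.3 = 15928 kJ/h
Sensible, feed 147→25 °C: -9450.4 kJ/h
Outlet flows (mol/h): A 996.38, B 543.62
Sensible, products 25→183 °C: 13433 kJ/h
Q = ΔH = 19911 kJ/h = 5.5307 kW
Heat supplied = 5.5307 kW

Q_in = 5.53 kW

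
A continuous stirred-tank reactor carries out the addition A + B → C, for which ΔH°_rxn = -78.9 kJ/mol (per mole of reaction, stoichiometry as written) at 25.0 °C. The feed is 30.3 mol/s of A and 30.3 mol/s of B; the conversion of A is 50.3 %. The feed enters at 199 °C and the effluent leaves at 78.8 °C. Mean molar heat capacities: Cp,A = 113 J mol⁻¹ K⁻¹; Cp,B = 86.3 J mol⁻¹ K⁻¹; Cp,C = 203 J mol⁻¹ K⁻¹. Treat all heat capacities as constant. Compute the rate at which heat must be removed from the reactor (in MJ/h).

Q_out = 6930 MJ/h

Extent of reaction ξ = 0.503 × 30.3 = 15.241 mol/s
Reaction term: ξ·ΔH°_rxn = 15.241 × -78.9 = -1202.5 kJ/s
Sensible, feed 199→25 °C: -1050.7 kJ/s
Outlet flows (mol/s): A 15.059, B 15.059, C 15.241
Sensible, products 25→78.8 °C: 327.92 kJ/s
Q = ΔH = -1925.3 kJ/s = -1925.3 kW
Heat removed = 6931.2 MJ/h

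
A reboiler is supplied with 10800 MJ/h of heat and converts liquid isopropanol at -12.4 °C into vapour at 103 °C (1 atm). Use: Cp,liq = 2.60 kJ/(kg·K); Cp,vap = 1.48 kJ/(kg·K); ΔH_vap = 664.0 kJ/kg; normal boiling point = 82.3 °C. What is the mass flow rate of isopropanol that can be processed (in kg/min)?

ṁ = 191 kg/min

Δh = 2.60×(82.3−-12.4) + 664.0 + 1.48×(103−82.3) = 940.86 kJ/kg
Q = 10800 MJ/h = 3000 kJ/s = 180000 kJ/min
ṁ = Q/Δh = 180000 / 940.86 = 191.32 kg/min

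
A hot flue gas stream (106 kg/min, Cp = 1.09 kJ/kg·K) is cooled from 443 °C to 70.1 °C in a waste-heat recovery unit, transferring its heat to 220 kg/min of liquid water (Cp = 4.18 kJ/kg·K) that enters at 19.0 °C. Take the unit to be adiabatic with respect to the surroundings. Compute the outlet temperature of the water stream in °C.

Heat released by hot stream: Q = 106 × 1.09 × (443 − 70.1) = 43085 kJ/min
Energy balance on cold side (adiabatic exchanger): Q = ṁ_c·Cp_c·(T_c,out − T_c,in)
T_c,out = 19.0 + 43085/(220 × 4.18) = 65.852 °C

T_c,out = 65.9 °C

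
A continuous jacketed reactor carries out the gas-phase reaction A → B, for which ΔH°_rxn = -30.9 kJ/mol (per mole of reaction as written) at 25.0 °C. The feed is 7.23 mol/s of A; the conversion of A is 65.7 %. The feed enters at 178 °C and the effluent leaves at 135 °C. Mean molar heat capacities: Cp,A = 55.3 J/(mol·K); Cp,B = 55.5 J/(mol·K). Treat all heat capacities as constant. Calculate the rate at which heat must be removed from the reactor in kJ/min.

Q_out = 9830 kJ/min

Extent of reaction ξ = 0.657 × 7.23 = 4.7501 mol/s
Reaction term: ξ·ΔH°_rxn = 4.7501 × -30.9 = -146.78 kJ/s
Sensible, feed 178→25 °C: -61.172 kJ/s
Outlet flows (mol/s): A 2.4799, B 4.7501
Sensible, products 25→135 °C: 44.085 kJ/s
Q = ΔH = -163.87 kJ/s = -163.87 kW
Heat removed = 9832 kJ/min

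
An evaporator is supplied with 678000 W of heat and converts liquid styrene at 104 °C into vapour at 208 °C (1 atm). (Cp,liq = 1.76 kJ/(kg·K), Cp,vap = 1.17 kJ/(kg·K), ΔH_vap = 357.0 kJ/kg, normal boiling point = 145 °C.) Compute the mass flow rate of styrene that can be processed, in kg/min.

ṁ = 80.9 kg/min

Δh = 1.76×(145−104) + 357.0 + 1.17×(208−145) = 502.87 kJ/kg
Q = 678000 W = 678 kJ/s = 40680 kJ/min
ṁ = Q/Δh = 40680 / 502.87 = 80.896 kg/min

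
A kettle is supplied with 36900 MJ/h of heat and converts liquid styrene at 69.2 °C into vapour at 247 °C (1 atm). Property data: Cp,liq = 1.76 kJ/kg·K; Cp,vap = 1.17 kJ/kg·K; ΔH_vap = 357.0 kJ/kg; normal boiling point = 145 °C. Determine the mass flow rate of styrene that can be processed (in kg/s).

ṁ = 16.8 kg/s

Δh = 1.76×(145−69.2) + 357.0 + 1.17×(247−145) = 609.75 kJ/kg
Q = 36900 MJ/h = 10250 kJ/s = 10250 kJ/s
ṁ = Q/Δh = 10250 / 609.75 = 16.81 kg/s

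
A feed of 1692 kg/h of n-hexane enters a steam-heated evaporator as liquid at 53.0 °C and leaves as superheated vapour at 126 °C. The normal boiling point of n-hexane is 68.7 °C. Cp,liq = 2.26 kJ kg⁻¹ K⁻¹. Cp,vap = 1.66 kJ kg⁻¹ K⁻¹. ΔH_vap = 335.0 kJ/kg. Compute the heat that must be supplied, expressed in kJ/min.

liquid 53.0→68.7 °C: 35.482 kJ/kg
vaporisation at 68.7 °C: 335 kJ/kg
vapour 68.7→126 °C: 95.118 kJ/kg
Δh = 35.482 + 335 + 95.118 = 465.6 kJ/kg
Q = ṁ·Δh = 1692 kg/h × 465.6 kJ/kg = 787800 kJ/h
|Q| = 218.83 kW = 13130 kJ/min

Q = 13100 kJ/min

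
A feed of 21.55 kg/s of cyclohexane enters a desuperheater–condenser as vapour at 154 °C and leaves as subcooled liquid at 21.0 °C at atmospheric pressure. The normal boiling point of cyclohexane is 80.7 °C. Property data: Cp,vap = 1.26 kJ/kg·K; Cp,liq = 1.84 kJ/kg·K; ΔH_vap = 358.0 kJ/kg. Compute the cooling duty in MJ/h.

Q_c = 43500 MJ/h

vapour 154→80.7 °C: -92.358 kJ/kg
condensation at 80.7 °C: -358 kJ/kg
liquid 80.7→21.0 °C: -109.85 kJ/kg
Δh = -92.358 + -358 + -109.85 = -560.21 kJ/kg
Q = ṁ·Δh = 21.55 kg/s × -560.21 kJ/kg = -12072 kJ/s
|Q| = 12072 kW = 43461 MJ/h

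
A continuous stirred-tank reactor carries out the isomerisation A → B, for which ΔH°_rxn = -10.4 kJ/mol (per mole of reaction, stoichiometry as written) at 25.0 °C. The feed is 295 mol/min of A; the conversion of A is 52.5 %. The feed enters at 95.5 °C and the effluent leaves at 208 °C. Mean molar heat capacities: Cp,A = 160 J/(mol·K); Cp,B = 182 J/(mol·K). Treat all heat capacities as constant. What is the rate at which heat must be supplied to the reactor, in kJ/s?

Q_in = 72.0 kJ/s

Extent of reaction ξ = 0.525 × 295 = 154.88 mol/min
Reaction term: ξ·ΔH°_rxn = 154.88 × -10.4 = -1610.7 kJ/min
Sensible, feed 95.5→25 °C: -3327.6 kJ/min
Outlet flows (mol/min): A 140.12, B 154.88
Sensible, products 25→208 °C: 9261.1 kJ/min
Q = ΔH = 4322.8 kJ/min = 72.047 kW
Heat supplied = 72.047 kJ/s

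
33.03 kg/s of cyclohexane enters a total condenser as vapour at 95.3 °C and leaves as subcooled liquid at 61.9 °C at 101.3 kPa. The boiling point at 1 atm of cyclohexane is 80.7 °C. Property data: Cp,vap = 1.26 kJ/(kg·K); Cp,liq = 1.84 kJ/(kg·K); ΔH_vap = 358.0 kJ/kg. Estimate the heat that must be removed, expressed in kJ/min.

vapour 95.3→80.7 °C: -18.396 kJ/kg
condensation at 80.7 °C: -358 kJ/kg
liquid 80.7→61.9 °C: -34.592 kJ/kg
Δh = -18.396 + -358 + -34.592 = -410.99 kJ/kg
Q = ṁ·Δh = 33.03 kg/s × -410.99 kJ/kg = -13575 kJ/s
|Q| = 13575 kW = 814500 kJ/min

Q_c = 814000 kJ/min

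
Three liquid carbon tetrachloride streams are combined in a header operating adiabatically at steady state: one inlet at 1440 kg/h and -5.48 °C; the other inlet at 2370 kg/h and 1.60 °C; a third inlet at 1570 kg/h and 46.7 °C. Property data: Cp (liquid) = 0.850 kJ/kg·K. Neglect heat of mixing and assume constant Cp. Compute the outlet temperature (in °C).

T_out = 12.9 °C

Energy balance with Q = 0: Σ ṁᵢCp,ᵢ(T_out − Tᵢ) = 0
T_out = Σ ṁᵢCp,ᵢTᵢ / Σ ṁᵢCp,ᵢ
      = 58837 / 4573 = 12.866 °C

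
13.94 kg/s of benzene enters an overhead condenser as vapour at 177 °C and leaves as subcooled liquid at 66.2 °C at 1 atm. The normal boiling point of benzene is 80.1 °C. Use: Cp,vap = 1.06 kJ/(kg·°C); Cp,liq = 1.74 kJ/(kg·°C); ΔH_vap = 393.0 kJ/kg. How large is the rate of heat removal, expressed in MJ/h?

Q_c = 26100 MJ/h

vapour 177→80.1 °C: -102.71 kJ/kg
condensation at 80.1 °C: -393 kJ/kg
liquid 80.1→66.2 °C: -24.186 kJ/kg
Δh = -102.71 + -393 + -24.186 = -519.9 kJ/kg
Q = ṁ·Δh = 13.94 kg/s × -519.9 kJ/kg = -7247.4 kJ/s
|Q| = 7247.4 kW = 26091 MJ/h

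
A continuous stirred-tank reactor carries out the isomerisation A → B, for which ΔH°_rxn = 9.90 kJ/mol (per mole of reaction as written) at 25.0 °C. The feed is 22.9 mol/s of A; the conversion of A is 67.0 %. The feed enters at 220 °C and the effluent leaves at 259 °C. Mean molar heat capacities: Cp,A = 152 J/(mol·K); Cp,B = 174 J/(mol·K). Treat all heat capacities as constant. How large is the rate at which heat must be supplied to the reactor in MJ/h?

Extent of reaction ξ = 0.670 × 22.9 = 15.343 mol/s
Reaction term: ξ·ΔH°_rxn = 15.343 × 9.90 = 151.9 kJ/s
Sensible, feed 220→25 °C: -678.76 kJ/s
Outlet flows (mol/s): A 7.557, B 15.343
Sensible, products 25→259 °C: 893.49 kJ/s
Q = ΔH = 366.63 kJ/s = 366.63 kW
Heat supplied = 1319.9 MJ/h

Q_in = 1320 MJ/h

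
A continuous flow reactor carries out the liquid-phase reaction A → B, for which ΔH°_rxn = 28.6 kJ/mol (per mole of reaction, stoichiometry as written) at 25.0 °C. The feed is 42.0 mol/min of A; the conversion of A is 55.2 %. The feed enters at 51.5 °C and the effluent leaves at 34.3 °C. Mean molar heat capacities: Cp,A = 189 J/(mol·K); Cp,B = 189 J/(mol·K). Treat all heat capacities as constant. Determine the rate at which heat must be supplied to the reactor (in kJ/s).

Extent of reaction ξ = 0.552 × 42.0 = 23.184 mol/min
Reaction term: ξ·ΔH°_rxn = 23.184 × 28.6 = 663.06 kJ/min
Sensible, feed 51.5→25 °C: -210.36 kJ/min
Outlet flows (mol/min): A 18.816, B 23.184
Sensible, products 25→34.3 °C: 73.823 kJ/min
Q = ΔH = 526.53 kJ/min = 8.7755 kW
Heat supplied = 8.7755 kJ/s

Q_in = 8.78 kJ/s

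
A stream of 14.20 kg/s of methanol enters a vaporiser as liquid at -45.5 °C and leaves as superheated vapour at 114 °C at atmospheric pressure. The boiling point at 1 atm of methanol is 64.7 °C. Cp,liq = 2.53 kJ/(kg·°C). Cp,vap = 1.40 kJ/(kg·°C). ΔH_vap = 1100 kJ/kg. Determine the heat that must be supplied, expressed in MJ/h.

liquid -45.5→64.7 °C: 278.81 kJ/kg
vaporisation at 64.7 °C: 1100 kJ/kg
vapour 64.7→114 °C: 69.02 kJ/kg
Δh = 278.81 + 1100 + 69.02 = 1447.8 kJ/kg
Q = ṁ·Δh = 14.20 kg/s × 1447.8 kJ/kg = 20559 kJ/s
|Q| = 20559 kW = 74013 MJ/h

Q = 74000 MJ/h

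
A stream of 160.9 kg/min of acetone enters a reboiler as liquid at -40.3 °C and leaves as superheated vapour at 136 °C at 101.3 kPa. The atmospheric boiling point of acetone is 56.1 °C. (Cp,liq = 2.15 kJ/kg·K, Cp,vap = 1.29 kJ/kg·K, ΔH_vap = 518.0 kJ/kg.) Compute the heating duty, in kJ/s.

liquid -40.3→56.1 °C: 207.26 kJ/kg
vaporisation at 56.1 °C: 518 kJ/kg
vapour 56.1→136 °C: 103.07 kJ/kg
Δh = 207.26 + 518 + 103.07 = 828.33 kJ/kg
Q = ṁ·Δh = 160.9 kg/min × 828.33 kJ/kg = 133280 kJ/min
|Q| = 2221.3 kW

Q = 2220 kJ/s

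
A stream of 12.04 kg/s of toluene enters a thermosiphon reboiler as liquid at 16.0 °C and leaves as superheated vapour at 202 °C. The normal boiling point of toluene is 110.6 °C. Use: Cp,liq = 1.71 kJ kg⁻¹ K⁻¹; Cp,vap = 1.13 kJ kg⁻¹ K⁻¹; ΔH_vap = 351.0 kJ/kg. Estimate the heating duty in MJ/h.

Q = 26700 MJ/h

liquid 16.0→110.6 °C: 161.77 kJ/kg
vaporisation at 110.6 °C: 351 kJ/kg
vapour 110.6→202 °C: 103.28 kJ/kg
Δh = 161.77 + 351 + 103.28 = 616.05 kJ/kg
Q = ṁ·Δh = 12.04 kg/s × 616.05 kJ/kg = 7417.2 kJ/s
|Q| = 7417.2 kW = 26702 MJ/h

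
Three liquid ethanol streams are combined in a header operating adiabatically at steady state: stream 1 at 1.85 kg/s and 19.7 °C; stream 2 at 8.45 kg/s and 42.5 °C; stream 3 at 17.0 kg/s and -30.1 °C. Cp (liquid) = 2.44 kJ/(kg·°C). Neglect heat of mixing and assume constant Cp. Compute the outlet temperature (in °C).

T_out = -4.25 °C

Energy balance with Q = 0: Σ ṁᵢCp,ᵢ(T_out − Tᵢ) = 0
T_out = Σ ṁᵢCp,ᵢTᵢ / Σ ṁᵢCp,ᵢ
      = -283.36 / 66.612 = -4.2538 °C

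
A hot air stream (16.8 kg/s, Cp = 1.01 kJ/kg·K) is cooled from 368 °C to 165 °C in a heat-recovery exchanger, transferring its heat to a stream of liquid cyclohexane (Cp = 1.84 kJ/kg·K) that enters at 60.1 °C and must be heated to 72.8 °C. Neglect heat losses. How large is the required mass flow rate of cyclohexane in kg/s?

Heat released by hot stream: Q = 16.8 × 1.01 × (368 − 165) = 3444.5 kJ/s
Energy balance on cold side (adiabatic exchanger): Q = ṁ_c·Cp_c·(T_c,out − T_c,in)
ṁ_c = 3444.5 / [1.84 × (72.8 − 60.1)] = 147.4 kg/s

ṁ_c = 147 kg/s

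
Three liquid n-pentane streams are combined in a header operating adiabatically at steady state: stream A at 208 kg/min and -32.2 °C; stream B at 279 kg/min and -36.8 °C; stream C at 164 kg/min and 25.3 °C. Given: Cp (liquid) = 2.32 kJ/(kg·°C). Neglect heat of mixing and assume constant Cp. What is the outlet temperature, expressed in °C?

No heat crosses the boundary, so H_out = H_in.
T_out = Σ ṁᵢCp,ᵢTᵢ / Σ ṁᵢCp,ᵢ
      = -29732 / 1510.3 = -19.686 °C

T_out = -19.7 °C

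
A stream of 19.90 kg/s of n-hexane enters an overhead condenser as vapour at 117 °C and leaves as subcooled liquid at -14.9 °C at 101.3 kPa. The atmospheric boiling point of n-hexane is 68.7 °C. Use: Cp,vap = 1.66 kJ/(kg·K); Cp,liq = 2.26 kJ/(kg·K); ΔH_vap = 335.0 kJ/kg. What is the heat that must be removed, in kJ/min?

vapour 117→68.7 °C: -80.178 kJ/kg
condensation at 68.7 °C: -335 kJ/kg
liquid 68.7→-14.9 °C: -188.94 kJ/kg
Δh = -80.178 + -335 + -188.94 = -604.11 kJ/kg
Q = ṁ·Δh = 19.90 kg/s × -604.11 kJ/kg = -12022 kJ/s
|Q| = 12022 kW = 721310 kJ/min

Q_c = 721000 kJ/min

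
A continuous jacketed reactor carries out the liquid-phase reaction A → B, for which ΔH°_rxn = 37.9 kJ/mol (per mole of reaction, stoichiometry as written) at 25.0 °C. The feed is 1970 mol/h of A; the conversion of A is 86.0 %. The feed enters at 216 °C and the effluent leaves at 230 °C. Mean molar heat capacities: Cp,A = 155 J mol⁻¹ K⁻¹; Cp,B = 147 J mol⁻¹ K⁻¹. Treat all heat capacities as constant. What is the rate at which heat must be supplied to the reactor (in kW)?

Extent of reaction ξ = 0.860 × 1970 = 1694.2 mol/h
Reaction term: ξ·ΔH°_rxn = 1694.2 × 37.9 = 64210 kJ/h
Sensible, feed 216→25 °C: -58322 kJ/h
Outlet flows (mol/h): A 275.8, B 1694.2
Sensible, products 25→230 °C: 59818 kJ/h
Q = ΔH = 65707 kJ/h = 18.252 kW
Heat supplied = 18.252 kW

Q_in = 18.3 kW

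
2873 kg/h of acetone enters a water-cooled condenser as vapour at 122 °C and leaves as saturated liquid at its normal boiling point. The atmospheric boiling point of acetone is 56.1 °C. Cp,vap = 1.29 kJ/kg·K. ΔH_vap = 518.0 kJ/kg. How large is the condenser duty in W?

Q_c = 481000 W

vapour 122→56.1 °C: -85.011 kJ/kg
condensation at 56.1 °C: -518 kJ/kg
Δh = -85.011 + -518 = -603.01 kJ/kg
Q = ṁ·Δh = 2873 kg/h × -603.01 kJ/kg = -1.7325e+06 kJ/h
|Q| = 481.24 kW = 481240 W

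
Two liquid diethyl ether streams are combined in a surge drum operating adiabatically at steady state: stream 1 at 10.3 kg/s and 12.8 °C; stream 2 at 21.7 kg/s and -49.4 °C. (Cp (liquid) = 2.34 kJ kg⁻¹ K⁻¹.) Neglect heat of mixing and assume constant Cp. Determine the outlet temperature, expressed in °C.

Energy balance with Q = 0: Σ ṁᵢCp,ᵢ(T_out − Tᵢ) = 0
Σ ṁᵢCp,ᵢTᵢ = 10.3×2.34×12.8 + 21.7×2.34×-49.4 = -2199.9
Σ ṁᵢCp,ᵢ = 10.3×2.34 + 21.7×2.34 = 74.88
T_out = -2199.9 / 74.88 = -29.379 °C

T_out = -29.4 °C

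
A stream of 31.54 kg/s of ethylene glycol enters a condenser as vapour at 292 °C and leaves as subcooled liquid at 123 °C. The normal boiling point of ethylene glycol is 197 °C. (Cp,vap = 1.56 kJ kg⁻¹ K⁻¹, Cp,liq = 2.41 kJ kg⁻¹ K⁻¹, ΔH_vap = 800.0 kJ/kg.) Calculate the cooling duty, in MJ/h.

vapour 292→197 °C: -148.2 kJ/kg
condensation at 197 °C: -800 kJ/kg
liquid 197→123 °C: -178.34 kJ/kg
Δh = -148.2 + -800 + -178.34 = -1126.5 kJ/kg
Q = ṁ·Δh = 31.54 kg/s × -1126.5 kJ/kg = -35531 kJ/s
|Q| = 35531 kW = 127910 MJ/h

Q_c = 128000 MJ/h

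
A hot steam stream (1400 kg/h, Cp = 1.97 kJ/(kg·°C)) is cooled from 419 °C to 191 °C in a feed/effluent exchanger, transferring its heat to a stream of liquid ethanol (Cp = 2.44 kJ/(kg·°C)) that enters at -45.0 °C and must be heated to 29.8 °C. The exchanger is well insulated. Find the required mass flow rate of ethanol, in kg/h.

Heat released by hot stream: Q = 1400 × 1.97 × (419 − 191) = 628820 kJ/h
Energy balance on cold side (adiabatic exchanger): Q = ṁ_c·Cp_c·(T_c,out − T_c,in)
ṁ_c = 628820 / [2.44 × (29.8 − -45.0)] = 3445.4 kg/h

ṁ_c = 3450 kg/h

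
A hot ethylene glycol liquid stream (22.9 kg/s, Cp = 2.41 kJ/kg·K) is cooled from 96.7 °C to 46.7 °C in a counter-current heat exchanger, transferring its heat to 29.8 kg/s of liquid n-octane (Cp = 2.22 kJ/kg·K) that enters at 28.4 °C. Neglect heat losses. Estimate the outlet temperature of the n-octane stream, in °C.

Heat released by hot stream: Q = 22.9 × 2.41 × (96.7 − 46.7) = 2759.4 kJ/s
Energy balance on cold side (adiabatic exchanger): Q = ṁ_c·Cp_c·(T_c,out − T_c,in)
T_c,out = 28.4 + 2759.4/(29.8 × 2.22) = 70.111 °C

T_c,out = 70.1 °C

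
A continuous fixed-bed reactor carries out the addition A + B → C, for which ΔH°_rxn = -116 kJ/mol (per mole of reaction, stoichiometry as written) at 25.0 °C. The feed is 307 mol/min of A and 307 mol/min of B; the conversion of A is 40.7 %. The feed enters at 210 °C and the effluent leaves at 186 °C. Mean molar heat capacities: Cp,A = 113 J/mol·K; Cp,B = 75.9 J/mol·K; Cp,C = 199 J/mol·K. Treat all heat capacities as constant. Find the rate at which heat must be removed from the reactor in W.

Extent of reaction ξ = 0.407 × 307 = 124.95 mol/min
Reaction term: ξ·ΔH°_rxn = 124.95 × -116 = -14494 kJ/min
Sensible, feed 210→25 °C: -10729 kJ/min
Outlet flows (mol/min): A 182.05, B 182.05, C 124.95
Sensible, products 25→186 °C: 9539.9 kJ/min
Q = ΔH = -15683 kJ/min = -261.38 kW
Heat removed = 261380 W

Q_out = 261000 W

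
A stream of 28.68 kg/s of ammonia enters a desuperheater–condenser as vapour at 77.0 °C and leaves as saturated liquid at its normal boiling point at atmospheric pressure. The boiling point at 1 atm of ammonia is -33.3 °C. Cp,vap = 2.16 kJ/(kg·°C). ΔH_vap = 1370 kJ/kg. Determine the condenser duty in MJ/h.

Q_c = 166000 MJ/h

vapour 77.0→-33.3 °C: -238.25 kJ/kg
condensation at -33.3 °C: -1370 kJ/kg
Δh = -238.25 + -1370 = -1608.2 kJ/kg
Q = ṁ·Δh = 28.68 kg/s × -1608.2 kJ/kg = -46125 kJ/s
|Q| = 46125 kW = 166050 MJ/h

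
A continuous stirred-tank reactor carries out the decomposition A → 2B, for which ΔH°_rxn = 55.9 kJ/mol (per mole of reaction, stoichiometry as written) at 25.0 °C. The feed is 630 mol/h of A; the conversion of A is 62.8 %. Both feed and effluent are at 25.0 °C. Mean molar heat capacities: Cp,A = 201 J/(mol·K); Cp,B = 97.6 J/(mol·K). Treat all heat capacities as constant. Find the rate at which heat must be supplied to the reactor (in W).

Extent of reaction ξ = 0.628 × 630 = 395.64 mol/h
Reaction term: ξ·ΔH°_rxn = 395.64 × 55.9 = 22116 kJ/h
Q = ΔH = 22116 kJ/h = 6.1434 kW
Heat supplied = 6143.4 W

Q_in = 6140 W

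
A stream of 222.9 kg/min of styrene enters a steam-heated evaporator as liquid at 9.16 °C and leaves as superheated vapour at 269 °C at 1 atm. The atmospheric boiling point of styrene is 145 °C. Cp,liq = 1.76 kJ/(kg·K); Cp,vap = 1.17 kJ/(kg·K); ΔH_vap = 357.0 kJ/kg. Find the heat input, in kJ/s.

Q = 2750 kJ/s

liquid 9.16→145 °C: 239.08 kJ/kg
vaporisation at 145 °C: 357 kJ/kg
vapour 145→269 °C: 145.08 kJ/kg
Δh = 239.08 + 357 + 145.08 = 741.16 kJ/kg
Q = ṁ·Δh = 222.9 kg/min × 741.16 kJ/kg = 165200 kJ/min
|Q| = 2753.4 kW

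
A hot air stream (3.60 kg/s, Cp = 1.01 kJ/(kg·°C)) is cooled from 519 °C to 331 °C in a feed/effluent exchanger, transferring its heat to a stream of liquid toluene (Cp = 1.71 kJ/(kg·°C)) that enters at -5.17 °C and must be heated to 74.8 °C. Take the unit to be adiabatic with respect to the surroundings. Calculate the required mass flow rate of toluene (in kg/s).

Heat released by hot stream: Q = 3.60 × 1.01 × (519 − 331) = 683.57 kJ/s
Energy balance on cold side (adiabatic exchanger): Q = ṁ_c·Cp_c·(T_c,out − T_c,in)
ṁ_c = 683.57 / [1.71 × (74.8 − -5.17)] = 4.9987 kg/s

ṁ_c = 5.00 kg/s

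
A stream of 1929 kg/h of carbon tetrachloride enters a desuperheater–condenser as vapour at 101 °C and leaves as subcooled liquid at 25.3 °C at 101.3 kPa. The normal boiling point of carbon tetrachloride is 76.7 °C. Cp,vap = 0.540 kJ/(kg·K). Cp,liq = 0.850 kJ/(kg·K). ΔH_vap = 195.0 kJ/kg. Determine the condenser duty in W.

vapour 101→76.7 °C: -13.122 kJ/kg
condensation at 76.7 °C: -195 kJ/kg
liquid 76.7→25.3 °C: -43.69 kJ/kg
Δh = -13.122 + -195 + -43.69 = -251.81 kJ/kg
Q = ṁ·Δh = 1929 kg/h × -251.81 kJ/kg = -485750 kJ/h
|Q| = 134.93 kW = 134930 W

Q_c = 135000 W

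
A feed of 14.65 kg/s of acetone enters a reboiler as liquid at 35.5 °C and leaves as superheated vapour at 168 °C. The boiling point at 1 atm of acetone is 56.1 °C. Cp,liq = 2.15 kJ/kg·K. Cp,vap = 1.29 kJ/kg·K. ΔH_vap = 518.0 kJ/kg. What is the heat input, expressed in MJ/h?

liquid 35.5→56.1 °C: 44.29 kJ/kg
vaporisation at 56.1 °C: 518 kJ/kg
vapour 56.1→168 °C: 144.35 kJ/kg
Δh = 44.29 + 518 + 144.35 = 706.64 kJ/kg
Q = ṁ·Δh = 14.65 kg/s × 706.64 kJ/kg = 10352 kJ/s
|Q| = 10352 kW = 37268 MJ/h

Q = 37300 MJ/h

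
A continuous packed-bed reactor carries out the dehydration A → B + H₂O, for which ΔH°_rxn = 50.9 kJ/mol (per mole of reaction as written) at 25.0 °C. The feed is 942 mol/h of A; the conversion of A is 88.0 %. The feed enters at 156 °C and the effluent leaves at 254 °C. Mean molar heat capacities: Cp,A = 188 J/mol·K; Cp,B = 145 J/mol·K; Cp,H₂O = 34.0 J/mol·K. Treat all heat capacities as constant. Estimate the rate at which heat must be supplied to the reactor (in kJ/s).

Extent of reaction ξ = 0.880 × 942 = 828.96 mol/h
Reaction term: ξ·ΔH°_rxn = 828.96 × 50.9 = 42194 kJ/h
Sensible, feed 156→25 °C: -23200 kJ/h
Outlet flows (mol/h): A 113.04, B 828.96, H₂O 828.96
Sensible, products 25→254 °C: 38846 kJ/h
Q = ΔH = 57841 kJ/h = 16.067 kW
Heat supplied = 16.067 kJ/s

Q_in = 16.1 kJ/s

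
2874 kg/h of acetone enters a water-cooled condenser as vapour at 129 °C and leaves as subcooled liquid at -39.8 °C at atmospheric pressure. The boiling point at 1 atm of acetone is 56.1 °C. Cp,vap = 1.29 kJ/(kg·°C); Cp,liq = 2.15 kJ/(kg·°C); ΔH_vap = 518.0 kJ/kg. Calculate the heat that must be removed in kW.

Q_c = 653 kW

vapour 129→56.1 °C: -94.041 kJ/kg
condensation at 56.1 °C: -518 kJ/kg
liquid 56.1→-39.8 °C: -206.19 kJ/kg
Δh = -94.041 + -518 + -206.19 = -818.23 kJ/kg
Q = ṁ·Δh = 2874 kg/h × -818.23 kJ/kg = -2.3516e+06 kJ/h
|Q| = 653.22 kW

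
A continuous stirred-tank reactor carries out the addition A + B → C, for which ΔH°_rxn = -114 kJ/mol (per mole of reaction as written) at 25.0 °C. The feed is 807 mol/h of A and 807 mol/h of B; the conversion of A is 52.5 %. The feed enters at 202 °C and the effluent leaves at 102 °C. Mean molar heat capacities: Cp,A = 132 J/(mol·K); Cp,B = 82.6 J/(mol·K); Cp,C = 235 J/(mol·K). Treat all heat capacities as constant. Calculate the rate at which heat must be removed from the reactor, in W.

Extent of reaction ξ = 0.525 × 807 = 423.68 mol/h
Reaction term: ξ·ΔH°_rxn = 423.68 × -114 = -48299 kJ/h
Sensible, feed 202→25 °C: -30653 kJ/h
Outlet flows (mol/h): A 383.32, B 383.32, C 423.68
Sensible, products 25→102 °C: 14001 kJ/h
Q = ΔH = -64952 kJ/h = -18.042 kW
Heat removed = 18042 W

Q_out = 18000 W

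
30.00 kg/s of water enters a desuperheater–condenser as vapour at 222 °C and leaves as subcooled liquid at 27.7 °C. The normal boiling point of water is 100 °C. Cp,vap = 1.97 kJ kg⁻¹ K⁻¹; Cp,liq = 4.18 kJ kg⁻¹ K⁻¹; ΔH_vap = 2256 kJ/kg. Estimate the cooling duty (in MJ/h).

Q_c = 302000 MJ/h

vapour 222→100 °C: -240.34 kJ/kg
condensation at 100 °C: -2256 kJ/kg
liquid 100→27.7 °C: -302.21 kJ/kg
Δh = -240.34 + -2256 + -302.21 = -2798.6 kJ/kg
Q = ṁ·Δh = 30.00 kg/s × -2798.6 kJ/kg = -83957 kJ/s
|Q| = 83957 kW = 302240 MJ/h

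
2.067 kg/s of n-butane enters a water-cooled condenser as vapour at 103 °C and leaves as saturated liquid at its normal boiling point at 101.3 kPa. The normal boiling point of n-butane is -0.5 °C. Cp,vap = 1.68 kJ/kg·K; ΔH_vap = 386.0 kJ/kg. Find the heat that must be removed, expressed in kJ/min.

vapour 103→-0.5 °C: -173.88 kJ/kg
condensation at -0.5 °C: -386 kJ/kg
Δh = -173.88 + -386 = -559.88 kJ/kg
Q = ṁ·Δh = 2.067 kg/s × -559.88 kJ/kg = -1157.3 kJ/s
|Q| = 1157.3 kW = 69436 kJ/min

Q_c = 69400 kJ/min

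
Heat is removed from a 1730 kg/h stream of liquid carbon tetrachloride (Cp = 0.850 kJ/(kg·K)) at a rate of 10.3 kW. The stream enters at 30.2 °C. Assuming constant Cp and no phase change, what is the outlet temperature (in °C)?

T_out = 4.98 °C

Q = 10.3 kW = 37080 kJ/h
ΔT = Q/(ṁ·Cp) = 37080/(1730×0.850) = 25.216 K
T_out = 30.2 − 25.216 = 4.9841 °C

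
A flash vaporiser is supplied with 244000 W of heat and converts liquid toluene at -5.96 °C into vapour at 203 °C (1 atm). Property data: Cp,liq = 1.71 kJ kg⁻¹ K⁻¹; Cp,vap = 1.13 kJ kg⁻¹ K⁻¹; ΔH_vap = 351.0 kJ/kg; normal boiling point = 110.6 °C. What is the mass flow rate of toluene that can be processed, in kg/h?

ṁ = 1340 kg/h

Δh = 1.71×(110.6−-5.96) + 351.0 + 1.13×(203−110.6) = 654.73 kJ/kg
Q = 244000 W = 244 kJ/s = 878400 kJ/h
ṁ = Q/Δh = 878400 / 654.73 = 1341.6 kg/h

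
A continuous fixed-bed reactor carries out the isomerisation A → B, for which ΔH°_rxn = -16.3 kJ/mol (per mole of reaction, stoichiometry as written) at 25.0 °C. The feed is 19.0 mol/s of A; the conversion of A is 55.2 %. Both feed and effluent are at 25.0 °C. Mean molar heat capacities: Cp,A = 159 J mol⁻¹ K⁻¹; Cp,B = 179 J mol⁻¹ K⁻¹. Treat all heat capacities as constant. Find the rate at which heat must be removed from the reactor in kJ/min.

Q_out = 10300 kJ/min

Extent of reaction ξ = 0.552 × 19.0 = 10.488 mol/s
Reaction term: ξ·ΔH°_rxn = 10.488 × -16.3 = -170.95 kJ/s
Q = ΔH = -170.95 kJ/s = -170.95 kW
Heat removed = 10257 kJ/min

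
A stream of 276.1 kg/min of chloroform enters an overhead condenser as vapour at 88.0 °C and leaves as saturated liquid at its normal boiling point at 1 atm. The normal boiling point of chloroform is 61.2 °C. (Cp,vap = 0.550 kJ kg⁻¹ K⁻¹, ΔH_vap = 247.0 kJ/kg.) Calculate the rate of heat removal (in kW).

vapour 88.0→61.2 °C: -14.74 kJ/kg
condensation at 61.2 °C: -247 kJ/kg
Δh = -14.74 + -247 = -261.74 kJ/kg
Q = ṁ·Δh = 276.1 kg/min × -261.74 kJ/kg = -72266 kJ/min
|Q| = 1204.4 kW

Q_c = 1200 kW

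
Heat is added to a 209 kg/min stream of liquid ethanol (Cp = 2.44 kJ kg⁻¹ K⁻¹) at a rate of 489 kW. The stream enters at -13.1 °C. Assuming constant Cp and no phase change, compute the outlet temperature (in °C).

Q = 489 kW = 29340 kJ/min
ΔT = Q/(ṁ·Cp) = 29340/(209×2.44) = 57.534 K
T_out = -13.1 + 57.534 = 44.434 °C

T_out = 44.4 °C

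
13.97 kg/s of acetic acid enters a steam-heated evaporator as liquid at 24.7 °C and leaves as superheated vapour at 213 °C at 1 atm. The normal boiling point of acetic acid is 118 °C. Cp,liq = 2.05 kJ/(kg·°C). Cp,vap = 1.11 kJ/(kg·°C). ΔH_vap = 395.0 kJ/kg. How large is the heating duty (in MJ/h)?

Q = 34800 MJ/h

liquid 24.7→118 °C: 191.26 kJ/kg
vaporisation at 118 °C: 395 kJ/kg
vapour 118→213 °C: 105.45 kJ/kg
Δh = 191.26 + 395 + 105.45 = 691.72 kJ/kg
Q = ṁ·Δh = 13.97 kg/s × 691.72 kJ/kg = 9663.3 kJ/s
|Q| = 9663.3 kW = 34788 MJ/h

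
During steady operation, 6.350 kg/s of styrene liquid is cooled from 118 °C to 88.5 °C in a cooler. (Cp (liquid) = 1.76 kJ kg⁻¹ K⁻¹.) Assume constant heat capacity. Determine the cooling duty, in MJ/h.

Q_c = 1190 MJ/h

Q = ṁ·Cp·ΔT = 6.350 × 1.76 × (88.5 − 118) = -329.69 kJ/s
Cooling duty = 1186.9 MJ/h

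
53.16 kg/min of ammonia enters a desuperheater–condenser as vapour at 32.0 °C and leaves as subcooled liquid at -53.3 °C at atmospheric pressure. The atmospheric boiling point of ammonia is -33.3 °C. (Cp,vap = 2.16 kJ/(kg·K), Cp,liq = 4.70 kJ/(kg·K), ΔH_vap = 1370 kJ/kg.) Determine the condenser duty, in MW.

Q_c = 1.42 MW

vapour 32.0→-33.3 °C: -141.05 kJ/kg
condensation at -33.3 °C: -1370 kJ/kg
liquid -33.3→-53.3 °C: -94 kJ/kg
Δh = -141.05 + -1370 + -94 = -1605 kJ/kg
Q = ṁ·Δh = 53.16 kg/min × -1605 kJ/kg = -85324 kJ/min
|Q| = 1422.1 kW = 1.4221 MW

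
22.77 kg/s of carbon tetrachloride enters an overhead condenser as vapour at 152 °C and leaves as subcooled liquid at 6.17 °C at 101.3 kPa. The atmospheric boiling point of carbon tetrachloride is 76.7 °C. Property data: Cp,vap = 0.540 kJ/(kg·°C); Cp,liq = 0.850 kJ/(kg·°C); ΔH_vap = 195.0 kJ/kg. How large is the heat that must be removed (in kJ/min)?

vapour 152→76.7 °C: -40.662 kJ/kg
condensation at 76.7 °C: -195 kJ/kg
liquid 76.7→6.17 °C: -59.95 kJ/kg
Δh = -40.662 + -195 + -59.95 = -295.61 kJ/kg
Q = ṁ·Δh = 22.77 kg/s × -295.61 kJ/kg = -6731.1 kJ/s
|Q| = 6731.1 kW = 403870 kJ/min

Q_c = 404000 kJ/min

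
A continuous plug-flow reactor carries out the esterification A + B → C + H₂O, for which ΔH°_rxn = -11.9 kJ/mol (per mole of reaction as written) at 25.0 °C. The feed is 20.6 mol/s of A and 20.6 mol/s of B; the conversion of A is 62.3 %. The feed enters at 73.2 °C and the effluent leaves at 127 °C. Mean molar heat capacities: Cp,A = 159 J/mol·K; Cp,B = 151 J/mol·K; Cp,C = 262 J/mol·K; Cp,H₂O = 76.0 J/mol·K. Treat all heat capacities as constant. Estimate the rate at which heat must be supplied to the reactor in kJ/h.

Q_in = 819000 kJ/h

Extent of reaction ξ = 0.623 × 20.6 = 12.834 mol/s
Reaction term: ξ·ΔH°_rxn = 12.834 × -11.9 = -152.72 kJ/s
Sensible, feed 73.2→25 °C: -307.81 kJ/s
Outlet flows (mol/s): A 7.7662, B 7.7662, C 12.834, H₂O 12.834
Sensible, products 25→127 °C: 688.03 kJ/s
Q = ΔH = 227.5 kJ/s = 227.5 kW
Heat supplied = 818990 kJ/h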